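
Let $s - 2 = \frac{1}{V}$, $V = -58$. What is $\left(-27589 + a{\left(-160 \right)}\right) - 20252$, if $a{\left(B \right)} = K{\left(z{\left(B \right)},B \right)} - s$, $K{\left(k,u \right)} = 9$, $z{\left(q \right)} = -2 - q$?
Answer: $- \frac{2774371}{58} \approx -47834.0$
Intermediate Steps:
$s = \frac{115}{58}$ ($s = 2 + \frac{1}{-58} = 2 - \frac{1}{58} = \frac{115}{58} \approx 1.9828$)
$a{\left(B \right)} = \frac{407}{58}$ ($a{\left(B \right)} = 9 - \frac{115}{58} = \frac{407}{58}$)
$\left(-27589 + a{\left(-160 \right)}\right) - 20252 = \left(-27589 + \frac{407}{58}\right) - 20252 = - \frac{1599755}{58} - 20252 = - \frac{2774371}{58}$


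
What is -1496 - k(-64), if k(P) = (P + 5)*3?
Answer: -1319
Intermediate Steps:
k(P) = 15 + 3*P (k(P) = (5 + P)*3 = 15 + 3*P)
-1496 - k(-64) = -1496 - (15 + 3*(-64)) = -1496 - (15 - 192) = -1496 - 1*(-177) = -1496 + 177 = -1319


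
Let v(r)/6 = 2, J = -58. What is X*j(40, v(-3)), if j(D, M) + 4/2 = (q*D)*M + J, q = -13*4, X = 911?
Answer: -22793220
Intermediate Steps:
q = -52
v(r) = 12 (v(r) = 6*2 = 12)
j(D, M) = -60 - 52*D*M (j(D, M) = -2 + ((-52*D)*M - 58) = -2 + (-52*D*M - 58) = -2 + (-58 - 52*D*M) = -60 - 52*D*M)
X*j(40, v(-3)) = 911*(-60 - 52*40*12) = 911*(-60 - 24960) = 911*(-25020) = -22793220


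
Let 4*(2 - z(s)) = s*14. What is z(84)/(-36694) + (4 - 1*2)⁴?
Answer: 293698/18347 ≈ 16.008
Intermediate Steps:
z(s) = 2 - 7*s/2 (z(s) = 2 - s*14/4 = 2 - 7*s/2)
z(84)/(-36694) + (4 - 1*2)⁴ = (2 - 7/2*84)/(-36694) + (4 - 1*2)⁴ = (2 - 294)*(-1/36694) + (4 - 2)⁴ = -292*(-1/36694) + 2⁴ = 146/18347 + 16 = 293698/18347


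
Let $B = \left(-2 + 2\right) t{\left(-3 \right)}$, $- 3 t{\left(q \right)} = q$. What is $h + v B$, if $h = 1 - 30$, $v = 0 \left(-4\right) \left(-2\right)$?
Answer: $-29$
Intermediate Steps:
$v = 0$ ($v = 0 \left(-2\right) = 0$)
$t{\left(q \right)} = - \frac{q}{3}$
$h = -29$ ($h = 1 - 30 = -29$)
$B = 0$ ($B = \left(-2 + 2\right) \left(\left(- \frac{1}{3}\right) \left(-3\right)\right) = 0 \cdot 1 = 0$)
$h + v B = -29 + 0 \cdot 0 = -29 + 0 = -29$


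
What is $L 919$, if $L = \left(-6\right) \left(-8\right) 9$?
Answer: $397008$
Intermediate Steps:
$L = 432$ ($L = 48 \cdot 9 = 432$)
$L 919 = 432 \cdot 919 = 397008$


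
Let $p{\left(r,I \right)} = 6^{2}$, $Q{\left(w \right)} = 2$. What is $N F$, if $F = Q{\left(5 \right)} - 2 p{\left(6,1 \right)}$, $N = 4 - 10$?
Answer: $420$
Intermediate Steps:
$p{\left(r,I \right)} = 36$
$N = -6$ ($N = 4 - 10 = -6$)
$F = -70$ ($F = 2 - 72 = -70$)
$N F = \left(-6\right) \left(-70\right) = 420$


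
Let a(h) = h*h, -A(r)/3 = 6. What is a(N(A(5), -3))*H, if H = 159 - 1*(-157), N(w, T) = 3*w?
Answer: 921456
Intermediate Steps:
A(r) = -18 (A(r) = -3*6 = -18)
H = 316 (H = 159 + 157 = 316)
a(h) = h²
a(N(A(5), -3))*H = (3*(-18))²*316 = (-54)²*316 = 2916*316 = 921456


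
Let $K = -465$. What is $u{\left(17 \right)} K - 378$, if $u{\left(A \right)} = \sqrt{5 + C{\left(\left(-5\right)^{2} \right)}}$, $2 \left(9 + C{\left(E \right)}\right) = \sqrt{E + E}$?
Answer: $-378 - \frac{465 i \sqrt{16 - 10 \sqrt{2}}}{2} \approx -378.0 - 316.91 i$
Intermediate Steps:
$C{\left(E \right)} = -9 + \frac{\sqrt{2} \sqrt{E}}{2}$ ($C{\left(E \right)} = -9 + \frac{\sqrt{E + E}}{2} = -9 + \frac{\sqrt{2 E}}{2} = -9 + \frac{\sqrt{2} \sqrt{E}}{2}$)
$u{\left(A \right)} = \sqrt{-4 + \frac{5 \sqrt{2}}{2}}$ ($u{\left(A \right)} = \sqrt{5 - \left(9 - \frac{\sqrt{2} \sqrt{\left(-5\right)^{2}}}{2}\right)} = \sqrt{5 - \left(9 - \frac{\sqrt{2} \sqrt{25}}{2}\right)} = \sqrt{5 - \left(9 - \frac{1}{2} \sqrt{2} \cdot 5\right)} = \sqrt{5 - \left(9 - \frac{5 \sqrt{2}}{2}\right)} = \sqrt{-4 + \frac{5 \sqrt{2}}{2}}$)
$u{\left(17 \right)} K - 378 = \frac{\sqrt{-16 + 10 \sqrt{2}}}{2} \left(-465\right) - 378 = - \frac{465 \sqrt{-16 + 10 \sqrt{2}}}{2} - 378 = -378 - \frac{465 \sqrt{-16 + 10 \sqrt{2}}}{2}$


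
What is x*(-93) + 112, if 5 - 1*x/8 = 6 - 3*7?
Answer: -14768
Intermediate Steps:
x = 160 (x = 40 - 8*(6 - 3*7) = 40 - 8*(6 - 21) = 40 - 8*(-15) = 40 + 120 = 160)
x*(-93) + 112 = 160*(-93) + 112 = -14880 + 112 = -14768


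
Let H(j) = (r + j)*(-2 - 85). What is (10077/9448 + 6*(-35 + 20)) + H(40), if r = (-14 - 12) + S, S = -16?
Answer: 803709/9448 ≈ 85.067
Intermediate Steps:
r = -42 (r = (-14 - 12) - 16 = -26 - 16 = -42)
H(j) = 3654 - 87*j (H(j) = (-42 + j)*(-2 - 85) = (-42 + j)*(-87) = 3654 - 87*j)
(10077/9448 + 6*(-35 + 20)) + H(40) = (10077/9448 + 6*(-35 + 20)) + (3654 - 87*40) = (10077*(1/9448) + 6*(-15)) + (3654 - 3480) = (10077/9448 - 90) + 174 = -840243/9448 + 174 = 803709/9448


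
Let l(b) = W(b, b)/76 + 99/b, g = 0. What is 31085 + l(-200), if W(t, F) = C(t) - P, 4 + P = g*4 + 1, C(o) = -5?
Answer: 118121019/3800 ≈ 31084.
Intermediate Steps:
P = -3 (P = -4 + (0*4 + 1) = -4 + (0 + 1) = -4 + 1 = -3)
W(t, F) = -2 (W(t, F) = -5 - 1*(-3) = -5 + 3 = -2)
l(b) = -1/38 + 99/b (l(b) = -2/76 + 99/b = -2*1/76 + 99/b = -1/38 + 99/b)
31085 + l(-200) = 31085 + (1/38)*(3762 - 1*(-200))/(-200) = 31085 + (1/38)*(-1/200)*(3762 + 200) = 31085 + (1/38)*(-1/200)*3962 = 31085 - 1981/3800 = 118121019/3800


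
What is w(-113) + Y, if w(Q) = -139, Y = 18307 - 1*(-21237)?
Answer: 39405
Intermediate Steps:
Y = 39544 (Y = 18307 + 21237 = 39544)
w(-113) + Y = -139 + 39544 = 39405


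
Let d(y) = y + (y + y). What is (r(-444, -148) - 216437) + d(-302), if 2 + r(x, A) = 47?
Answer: -217298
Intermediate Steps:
r(x, A) = 45 (r(x, A) = -2 + 47 = 45)
d(y) = 3*y (d(y) = y + 2*y = 3*y)
(r(-444, -148) - 216437) + d(-302) = (45 - 216437) + 3*(-302) = -216392 - 906 = -217298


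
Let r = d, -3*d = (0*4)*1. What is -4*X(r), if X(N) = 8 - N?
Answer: -32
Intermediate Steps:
d = 0 (d = -0*4/3 = -0 = -⅓*0 = 0)
r = 0
-4*X(r) = -4*(8 - 1*0) = -4*(8 + 0) = -4*8 = -32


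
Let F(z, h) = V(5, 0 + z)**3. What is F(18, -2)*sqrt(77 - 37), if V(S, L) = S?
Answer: 250*sqrt(10) ≈ 790.57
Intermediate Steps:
F(z, h) = 125 (F(z, h) = 5**3 = 125)
F(18, -2)*sqrt(77 - 37) = 125*sqrt(77 - 37) = 125*sqrt(40) = 125*(2*sqrt(10)) = 250*sqrt(10)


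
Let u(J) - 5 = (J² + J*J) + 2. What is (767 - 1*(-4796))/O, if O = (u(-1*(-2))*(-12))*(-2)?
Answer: 5563/360 ≈ 15.453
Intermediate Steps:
u(J) = 7 + 2*J² (u(J) = 5 + ((J² + J*J) + 2) = 5 + ((J² + J²) + 2) = 5 + (2*J² + 2) = 5 + (2 + 2*J²) = 7 + 2*J²)
O = 360 (O = ((7 + 2*(-1*(-2))²)*(-12))*(-2) = ((7 + 2*2²)*(-12))*(-2) = ((7 + 2*4)*(-12))*(-2) = ((7 + 8)*(-12))*(-2) = (15*(-12))*(-2) = -180*(-2) = 360)
(767 - 1*(-4796))/O = (767 - 1*(-4796))/360 = (767 + 4796)*(1/360) = 5563*(1/360) = 5563/360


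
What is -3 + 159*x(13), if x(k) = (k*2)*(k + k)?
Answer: 107481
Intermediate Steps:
x(k) = 4*k**2 (x(k) = (2*k)*(2*k) = 4*k**2)
-3 + 159*x(13) = -3 + 159*(4*13**2) = -3 + 159*(4*169) = -3 + 159*676 = -3 + 107484 = 107481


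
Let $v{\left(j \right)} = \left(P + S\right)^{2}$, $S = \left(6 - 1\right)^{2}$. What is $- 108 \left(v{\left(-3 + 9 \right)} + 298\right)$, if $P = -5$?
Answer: $-75384$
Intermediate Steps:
$S = 25$ ($S = 5^{2} = 25$)
$v{\left(j \right)} = 400$ ($v{\left(j \right)} = \left(-5 + 25\right)^{2} = 20^{2} = 400$)
$- 108 \left(v{\left(-3 + 9 \right)} + 298\right) = - 108 \left(400 + 298\right) = \left(-108\right) 698 = -75384$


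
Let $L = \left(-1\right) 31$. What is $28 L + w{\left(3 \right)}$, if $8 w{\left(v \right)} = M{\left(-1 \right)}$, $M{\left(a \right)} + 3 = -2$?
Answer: $- \frac{6949}{8} \approx -868.63$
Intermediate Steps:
$M{\left(a \right)} = -5$ ($M{\left(a \right)} = -3 - 2 = -5$)
$w{\left(v \right)} = - \frac{5}{8}$ ($w{\left(v \right)} = \frac{1}{8} \left(-5\right) = - \frac{5}{8}$)
$L = -31$
$28 L + w{\left(3 \right)} = 28 \left(-31\right) - \frac{5}{8} = -868 - \frac{5}{8} = - \frac{6949}{8}$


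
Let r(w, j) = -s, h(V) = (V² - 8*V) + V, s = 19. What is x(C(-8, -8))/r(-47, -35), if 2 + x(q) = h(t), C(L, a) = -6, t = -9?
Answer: -142/19 ≈ -7.4737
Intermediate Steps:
h(V) = V² - 7*V
r(w, j) = -19 (r(w, j) = -1*19 = -19)
x(q) = 142 (x(q) = -2 - 9*(-7 - 9) = -2 - 9*(-16) = -2 + 144 = 142)
x(C(-8, -8))/r(-47, -35) = 142/(-19) = 142*(-1/19) = -142/19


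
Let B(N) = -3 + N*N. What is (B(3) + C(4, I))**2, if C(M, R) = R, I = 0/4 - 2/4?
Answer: 121/4 ≈ 30.250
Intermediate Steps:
B(N) = -3 + N**2
I = -1/2 (I = 0*(1/4) - 2*1/4 = 0 - 1/2 = -1/2 ≈ -0.50000)
(B(3) + C(4, I))**2 = ((-3 + 3**2) - 1/2)**2 = ((-3 + 9) - 1/2)**2 = (6 - 1/2)**2 = (11/2)**2 = 121/4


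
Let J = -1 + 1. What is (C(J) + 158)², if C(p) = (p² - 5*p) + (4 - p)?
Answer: 26244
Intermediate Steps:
J = 0
C(p) = 4 + p² - 6*p
(C(J) + 158)² = ((4 + 0² - 6*0) + 158)² = ((4 + 0 + 0) + 158)² = (4 + 158)² = 162² = 26244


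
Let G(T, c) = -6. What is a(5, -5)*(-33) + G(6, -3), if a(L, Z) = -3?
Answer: 93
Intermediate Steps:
a(5, -5)*(-33) + G(6, -3) = -3*(-33) - 6 = 99 - 6 = 93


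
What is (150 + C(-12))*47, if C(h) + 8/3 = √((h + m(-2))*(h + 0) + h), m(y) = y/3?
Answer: 20774/3 + 94*√35 ≈ 7480.8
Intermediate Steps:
m(y) = y/3 (m(y) = y*(⅓) = y/3)
C(h) = -8/3 + √(h + h*(-⅔ + h)) (C(h) = -8/3 + √((h + (⅓)*(-2))*(h + 0) + h) = -8/3 + √((h - ⅔)*h + h) = -8/3 + √((-⅔ + h)*h + h) = -8/3 + √(h*(-⅔ + h) + h) = -8/3 + √(h + h*(-⅔ + h)))
(150 + C(-12))*47 = (150 + (-8/3 + √3*√(-12*(1 + 3*(-12)))/3))*47 = (150 + (-8/3 + √3*√(-12*(1 - 36))/3))*47 = (150 + (-8/3 + √3*√(-12*(-35))/3))*47 = (150 + (-8/3 + √3*√420/3))*47 = (150 + (-8/3 + √3*(2*√105)/3))*47 = (150 + (-8/3 + 2*√35))*47 = (442/3 + 2*√35)*47 = 20774/3 + 94*√35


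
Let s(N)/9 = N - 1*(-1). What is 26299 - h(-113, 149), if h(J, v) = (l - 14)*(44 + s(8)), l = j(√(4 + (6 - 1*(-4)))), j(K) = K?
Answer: 28049 - 125*√14 ≈ 27581.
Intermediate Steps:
l = √14 (l = √(4 + (6 - 1*(-4))) = √(4 + (6 + 4)) = √(4 + 10) = √14 ≈ 3.7417)
s(N) = 9 + 9*N (s(N) = 9*(N - 1*(-1)) = 9*(N + 1) = 9*(1 + N) = 9 + 9*N)
h(J, v) = -1750 + 125*√14 (h(J, v) = (√14 - 14)*(44 + (9 + 9*8)) = (-14 + √14)*(44 + (9 + 72)) = (-14 + √14)*(44 + 81) = (-14 + √14)*125 = -1750 + 125*√14)
26299 - h(-113, 149) = 26299 - (-1750 + 125*√14) = 26299 + (1750 - 125*√14) = 28049 - 125*√14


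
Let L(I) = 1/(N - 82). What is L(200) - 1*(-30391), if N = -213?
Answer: 8965344/295 ≈ 30391.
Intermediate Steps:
L(I) = -1/295 (L(I) = 1/(-213 - 82) = 1/(-295) = -1/295)
L(200) - 1*(-30391) = -1/295 - 1*(-30391) = -1/295 + 30391 = 8965344/295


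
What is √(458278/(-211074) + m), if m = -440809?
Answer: 2*I*√1227445138555791/105537 ≈ 663.94*I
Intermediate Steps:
√(458278/(-211074) + m) = √(458278/(-211074) - 440809) = √(458278*(-1/211074) - 440809) = √(-229139/105537 - 440809) = √(-46521888572/105537) = 2*I*√1227445138555791/105537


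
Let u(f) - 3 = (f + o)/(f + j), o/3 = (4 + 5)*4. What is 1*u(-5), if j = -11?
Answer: -55/16 ≈ -3.4375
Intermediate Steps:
o = 108 (o = 3*((4 + 5)*4) = 3*(9*4) = 3*36 = 108)
u(f) = 3 + (108 + f)/(-11 + f) (u(f) = 3 + (f + 108)/(f - 11) = 3 + (108 + f)/(-11 + f))
1*u(-5) = 1*((75 + 4*(-5))/(-11 - 5)) = 1*((75 - 20)/(-16)) = 1*(-1/16*55) = 1*(-55/16) = -55/16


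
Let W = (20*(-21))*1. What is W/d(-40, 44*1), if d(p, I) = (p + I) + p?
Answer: 35/3 ≈ 11.667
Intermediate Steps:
d(p, I) = I + 2*p (d(p, I) = (I + p) + p = I + 2*p)
W = -420 (W = -420*1 = -420)
W/d(-40, 44*1) = -420/(44*1 + 2*(-40)) = -420/(44 - 80) = -420/(-36) = -420*(-1/36) = 35/3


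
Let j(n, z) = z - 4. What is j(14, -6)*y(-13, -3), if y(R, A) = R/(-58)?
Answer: -65/29 ≈ -2.2414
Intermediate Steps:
j(n, z) = -4 + z
y(R, A) = -R/58 (y(R, A) = R*(-1/58) = -R/58)
j(14, -6)*y(-13, -3) = (-4 - 6)*(-1/58*(-13)) = -10*13/58 = -65/29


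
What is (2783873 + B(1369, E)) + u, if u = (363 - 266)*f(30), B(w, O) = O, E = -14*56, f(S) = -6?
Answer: 2782507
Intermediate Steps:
E = -784
u = -582 (u = (363 - 266)*(-6) = 97*(-6) = -582)
(2783873 + B(1369, E)) + u = (2783873 - 784) - 582 = 2783089 - 582 = 2782507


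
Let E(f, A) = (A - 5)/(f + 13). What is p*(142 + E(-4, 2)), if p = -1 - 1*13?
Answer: -5950/3 ≈ -1983.3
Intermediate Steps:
p = -14 (p = -1 - 13 = -14)
E(f, A) = (-5 + A)/(13 + f)
p*(142 + E(-4, 2)) = -14*(142 + (-5 + 2)/(13 - 4)) = -14*(142 - 3/9) = -14*(142 + (⅑)*(-3)) = -14*(142 - ⅓) = -14*425/3 = -5950/3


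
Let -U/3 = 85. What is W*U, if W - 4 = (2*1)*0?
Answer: -1020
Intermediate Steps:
U = -255 (U = -3*85 = -255)
W = 4 (W = 4 + (2*1)*0 = 4 + 2*0 = 4 + 0 = 4)
W*U = 4*(-255) = -1020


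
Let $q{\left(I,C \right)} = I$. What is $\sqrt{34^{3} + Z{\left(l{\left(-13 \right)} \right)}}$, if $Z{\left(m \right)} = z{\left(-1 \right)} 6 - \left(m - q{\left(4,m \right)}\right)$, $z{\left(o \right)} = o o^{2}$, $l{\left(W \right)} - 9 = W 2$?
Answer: $\sqrt{39319} \approx 198.29$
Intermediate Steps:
$l{\left(W \right)} = 9 + 2 W$ ($l{\left(W \right)} = 9 + W 2 = 9 + 2 W$)
$z{\left(o \right)} = o^{3}$
$Z{\left(m \right)} = -2 - m$ ($Z{\left(m \right)} = \left(-1\right)^{3} \cdot 6 - \left(-4 + m\right) = \left(-1\right) 6 - \left(-4 + m\right) = -6 - \left(-4 + m\right) = -2 - m$)
$\sqrt{34^{3} + Z{\left(l{\left(-13 \right)} \right)}} = \sqrt{34^{3} - \left(11 - 26\right)} = \sqrt{39304 - -15} = \sqrt{39304 + \left(-2 + 17\right)} = \sqrt{39304 + 15} = \sqrt{39319}$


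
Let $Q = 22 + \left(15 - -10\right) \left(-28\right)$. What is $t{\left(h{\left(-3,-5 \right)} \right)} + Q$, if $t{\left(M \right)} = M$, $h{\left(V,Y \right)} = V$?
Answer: $-681$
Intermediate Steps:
$Q = -678$ ($Q = 22 + \left(15 + 10\right) \left(-28\right) = 22 + 25 \left(-28\right) = 22 - 700 = -678$)
$t{\left(h{\left(-3,-5 \right)} \right)} + Q = -3 - 678 = -681$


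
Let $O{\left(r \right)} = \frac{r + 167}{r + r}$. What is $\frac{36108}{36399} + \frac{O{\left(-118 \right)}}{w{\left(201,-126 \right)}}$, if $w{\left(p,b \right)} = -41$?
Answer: $\frac{117054853}{117398908} \approx 0.99707$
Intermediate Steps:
$O{\left(r \right)} = \frac{167 + r}{2 r}$
$\frac{36108}{36399} + \frac{O{\left(-118 \right)}}{w{\left(201,-126 \right)}} = \frac{36108}{36399} + \frac{\frac{1}{2} \frac{1}{-118} \left(167 - 118\right)}{-41} = 36108 \cdot \frac{1}{36399} + \frac{1}{2} \left(- \frac{1}{118}\right) 49 \left(- \frac{1}{41}\right) = \frac{12036}{12133} - - \frac{49}{9676} = \frac{12036}{12133} + \frac{49}{9676} = \frac{117054853}{117398908}$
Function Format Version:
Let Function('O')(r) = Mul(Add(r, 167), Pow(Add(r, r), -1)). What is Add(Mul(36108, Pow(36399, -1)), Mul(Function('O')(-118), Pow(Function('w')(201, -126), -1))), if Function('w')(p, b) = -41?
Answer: Rational(117054853, 117398908) ≈ 0.99707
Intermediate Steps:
Function('O')(r) = Mul(Rational(1, 2), Pow(r, -1), Add(167, r)) (Function('O')(r) = Mul(Add(167, r), Pow(Mul(2, r), -1)) = Mul(Add(167, r), Mul(Rational(1, 2), Pow(r, -1))) = Mul(Rational(1, 2), Pow(r, -1), Add(167, r)))
Add(Mul(36108, Pow(36399, -1)), Mul(Function('O')(-118), Pow(Function('w')(201, -126), -1))) = Add(Mul(36108, Pow(36399, -1)), Mul(Mul(Rational(1, 2), Pow(-118, -1), Add(167, -118)), Pow(-41, -1))) = Add(Mul(36108, Rational(1, 36399)), Mul(Mul(Rational(1, 2), Rational(-1, 118), 49), Rational(-1, 41))) = Add(Rational(12036, 12133), Mul(Rational(-49, 236), Rational(-1, 41))) = Add(Rational(12036, 12133), Rational(49, 9676)) = Rational(117054853, 117398908)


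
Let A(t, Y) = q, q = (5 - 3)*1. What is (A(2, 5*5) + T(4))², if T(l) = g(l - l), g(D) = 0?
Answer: 4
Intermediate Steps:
T(l) = 0
q = 2 (q = 2*1 = 2)
A(t, Y) = 2
(A(2, 5*5) + T(4))² = (2 + 0)² = 2² = 4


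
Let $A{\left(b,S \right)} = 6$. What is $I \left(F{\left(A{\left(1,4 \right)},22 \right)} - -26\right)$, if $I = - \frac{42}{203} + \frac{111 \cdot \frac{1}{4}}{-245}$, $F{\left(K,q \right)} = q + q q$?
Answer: $- \frac{172881}{1015} \approx -170.33$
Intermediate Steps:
$F{\left(K,q \right)} = q + q^{2}$
$I = - \frac{9099}{28420}$ ($I = \left(-42\right) \frac{1}{203} + 111 \cdot \frac{1}{4} \left(- \frac{1}{245}\right) = - \frac{6}{29} + \frac{111}{4} \left(- \frac{1}{245}\right) = - \frac{6}{29} - \frac{111}{980} = - \frac{9099}{28420} \approx -0.32016$)
$I \left(F{\left(A{\left(1,4 \right)},22 \right)} - -26\right) = - \frac{9099 \left(22 \left(1 + 22\right) - -26\right)}{28420} = - \frac{9099 \left(22 \cdot 23 + \left(\left(-85 + 7\right) + 104\right)\right)}{28420} = - \frac{9099 \left(506 + \left(-78 + 104\right)\right)}{28420} = - \frac{9099 \left(506 + 26\right)}{28420} = \left(- \frac{9099}{28420}\right) 532 = - \frac{172881}{1015}$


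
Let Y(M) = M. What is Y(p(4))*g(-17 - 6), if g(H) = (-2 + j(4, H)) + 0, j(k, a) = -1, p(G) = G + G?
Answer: -24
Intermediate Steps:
p(G) = 2*G
g(H) = -3 (g(H) = (-2 - 1) + 0 = -3 + 0 = -3)
Y(p(4))*g(-17 - 6) = (2*4)*(-3) = 8*(-3) = -24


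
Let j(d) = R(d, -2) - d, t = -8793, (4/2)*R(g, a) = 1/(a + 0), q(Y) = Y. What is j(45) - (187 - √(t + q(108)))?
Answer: -929/4 + 3*I*√965 ≈ -232.25 + 93.193*I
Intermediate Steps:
R(g, a) = 1/(2*a) (R(g, a) = 1/(2*(a + 0)) = 1/(2*a))
j(d) = -¼ - d (j(d) = (½)/(-2) - d = (½)*(-½) - d = -¼ - d)
j(45) - (187 - √(t + q(108))) = (-¼ - 1*45) - (187 - √(-8793 + 108)) = (-¼ - 45) - (187 - √(-8685)) = -181/4 - (187 - 3*I*√965) = -181/4 + (-187 + 3*I*√965) = -929/4 + 3*I*√965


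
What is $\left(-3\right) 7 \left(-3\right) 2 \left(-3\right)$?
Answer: $-378$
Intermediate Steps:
$\left(-3\right) 7 \left(-3\right) 2 \left(-3\right) = - 21 \left(\left(-6\right) \left(-3\right)\right) = \left(-21\right) 18 = -378$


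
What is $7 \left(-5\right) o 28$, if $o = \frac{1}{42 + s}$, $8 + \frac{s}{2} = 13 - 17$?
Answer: $- \frac{490}{9} \approx -54.444$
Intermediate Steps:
$s = -24$ ($s = -16 + 2 \left(13 - 17\right) = -16 + 2 \left(-4\right) = -16 - 8 = -24$)
$o = \frac{1}{18}$ ($o = \frac{1}{42 - 24} = \frac{1}{18} \approx 0.055556$)
$7 \left(-5\right) o 28 = 7 \left(-5\right) \frac{1}{18} \cdot 28 = \left(-35\right) \frac{1}{18} \cdot 28 = \left(- \frac{35}{18}\right) 28 = - \frac{490}{9}$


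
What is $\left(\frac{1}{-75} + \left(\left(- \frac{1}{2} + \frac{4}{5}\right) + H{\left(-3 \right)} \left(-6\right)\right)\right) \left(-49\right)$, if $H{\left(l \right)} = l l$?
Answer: $\frac{394793}{150} \approx 2632.0$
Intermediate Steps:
$H{\left(l \right)} = l^{2}$
$\left(\frac{1}{-75} + \left(\left(- \frac{1}{2} + \frac{4}{5}\right) + H{\left(-3 \right)} \left(-6\right)\right)\right) \left(-49\right) = \left(\frac{1}{-75} + \left(\left(- \frac{1}{2} + \frac{4}{5}\right) + \left(-3\right)^{2} \left(-6\right)\right)\right) \left(-49\right) = \left(- \frac{1}{75} + \left(\left(\left(-1\right) \frac{1}{2} + 4 \cdot \frac{1}{5}\right) + 9 \left(-6\right)\right)\right) \left(-49\right) = \left(- \frac{1}{75} + \left(\left(- \frac{1}{2} + \frac{4}{5}\right) - 54\right)\right) \left(-49\right) = \left(- \frac{1}{75} + \left(\frac{3}{10} - 54\right)\right) \left(-49\right) = \left(- \frac{1}{75} - \frac{537}{10}\right) \left(-49\right) = \left(- \frac{8057}{150}\right) \left(-49\right) = \frac{394793}{150}$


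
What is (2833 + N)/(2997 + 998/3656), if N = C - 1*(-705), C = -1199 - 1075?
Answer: 2310592/5479015 ≈ 0.42172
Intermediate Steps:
C = -2274
N = -1569 (N = -2274 - 1*(-705) = -2274 + 705 = -1569)
(2833 + N)/(2997 + 998/3656) = (2833 - 1569)/(2997 + 998/3656) = 1264/(2997 + 998*(1/3656)) = 1264/(2997 + 499/1828) = 1264/(5479015/1828) = 1264*(1828/5479015) = 2310592/5479015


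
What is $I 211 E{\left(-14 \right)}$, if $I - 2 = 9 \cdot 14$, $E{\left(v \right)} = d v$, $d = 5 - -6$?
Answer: $-4159232$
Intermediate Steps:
$d = 11$ ($d = 5 + 6 = 11$)
$E{\left(v \right)} = 11 v$
$I = 128$ ($I = 2 + 9 \cdot 14 = 2 + 126 = 128$)
$I 211 E{\left(-14 \right)} = 128 \cdot 211 \cdot 11 \left(-14\right) = 27008 \left(-154\right) = -4159232$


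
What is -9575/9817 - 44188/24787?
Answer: -671129121/243333979 ≈ -2.7581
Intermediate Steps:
-9575/9817 - 44188/24787 = -671129121/243333979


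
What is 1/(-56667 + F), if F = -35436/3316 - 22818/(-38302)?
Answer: -15876179/899815636041 ≈ -1.7644e-5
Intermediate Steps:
F = -160200648/15876179 (F = -35436*1/3316 - 22818*(-1/38302) = -8859/829 + 11409/19151 = -160200648/15876179 ≈ -10.091)
1/(-56667 + F) = 1/(-56667 - 160200648/15876179) = 1/(-899815636041/15876179) = -15876179/899815636041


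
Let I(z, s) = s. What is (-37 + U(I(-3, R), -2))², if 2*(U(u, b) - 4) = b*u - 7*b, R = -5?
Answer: 441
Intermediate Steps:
U(u, b) = 4 - 7*b/2 + b*u/2 (U(u, b) = 4 + (b*u - 7*b)/2 = 4 + (-7*b + b*u)/2 = 4 + (-7*b/2 + b*u/2) = 4 - 7*b/2 + b*u/2)
(-37 + U(I(-3, R), -2))² = (-37 + (4 - 7/2*(-2) + (½)*(-2)*(-5)))² = (-37 + (4 + 7 + 5))² = (-37 + 16)² = (-21)² = 441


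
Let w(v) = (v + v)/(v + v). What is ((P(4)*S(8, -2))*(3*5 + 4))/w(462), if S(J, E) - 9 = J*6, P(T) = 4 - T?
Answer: 0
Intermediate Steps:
S(J, E) = 9 + 6*J (S(J, E) = 9 + J*6 = 9 + 6*J)
w(v) = 1 (w(v) = (2*v)/((2*v)) = (2*v)*(1/(2*v)) = 1)
((P(4)*S(8, -2))*(3*5 + 4))/w(462) = (((4 - 1*4)*(9 + 6*8))*(3*5 + 4))/1 = (((4 - 4)*(9 + 48))*(15 + 4))*1 = ((0*57)*19)*1 = (0*19)*1 = 0*1 = 0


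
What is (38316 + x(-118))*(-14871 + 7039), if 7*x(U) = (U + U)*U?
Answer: -2318741920/7 ≈ -3.3125e+8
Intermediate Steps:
x(U) = 2*U²/7 (x(U) = ((U + U)*U)/7 = ((2*U)*U)/7 = (2*U²)/7 = 2*U²/7)
(38316 + x(-118))*(-14871 + 7039) = (38316 + (2/7)*(-118)²)*(-14871 + 7039) = (38316 + (2/7)*13924)*(-7832) = (38316 + 27848/7)*(-7832) = (296060/7)*(-7832) = -2318741920/7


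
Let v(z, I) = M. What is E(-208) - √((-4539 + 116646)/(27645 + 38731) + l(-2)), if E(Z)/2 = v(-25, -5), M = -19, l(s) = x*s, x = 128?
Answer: -38 - I*√280109192506/33188 ≈ -38.0 - 15.947*I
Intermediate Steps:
l(s) = 128*s
v(z, I) = -19
E(Z) = -38 (E(Z) = 2*(-19) = -38)
E(-208) - √((-4539 + 116646)/(27645 + 38731) + l(-2)) = -38 - √((-4539 + 116646)/(27645 + 38731) + 128*(-2)) = -38 - √(112107/66376 - 256) = -38 - √(-16880149/66376) = -38 - I*√280109192506/33188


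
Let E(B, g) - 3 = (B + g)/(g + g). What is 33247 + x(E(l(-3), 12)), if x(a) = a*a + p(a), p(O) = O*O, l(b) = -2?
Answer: 2395465/72 ≈ 33270.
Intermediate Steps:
p(O) = O²
E(B, g) = 3 + (B + g)/(2*g) (E(B, g) = 3 + (B + g)/(g + g) = 3 + (B + g)/((2*g)) = 3 + (B + g)*(1/(2*g)) = 3 + (B + g)/(2*g))
x(a) = 2*a² (x(a) = a*a + a² = a² + a² = 2*a²)
33247 + x(E(l(-3), 12)) = 33247 + 2*((½)*(-2 + 7*12)/12)² = 33247 + 2*((½)*(1/12)*(-2 + 84))² = 33247 + 2*((½)*(1/12)*82)² = 33247 + 2*(41/12)² = 33247 + 2*(1681/144) = 33247 + 1681/72 = 2395465/72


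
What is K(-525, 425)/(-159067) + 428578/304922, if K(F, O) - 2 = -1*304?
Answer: 34132351585/24251513887 ≈ 1.4074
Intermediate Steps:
K(F, O) = -302 (K(F, O) = 2 - 1*304 = 2 - 304 = -302)
K(-525, 425)/(-159067) + 428578/304922 = -302/(-159067) + 428578/304922 = -302*(-1/159067) + 428578*(1/304922) = 302/159067 + 214289/152461 = 34132351585/24251513887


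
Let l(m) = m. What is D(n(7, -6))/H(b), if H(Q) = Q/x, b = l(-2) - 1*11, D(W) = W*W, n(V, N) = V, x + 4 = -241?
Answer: 12005/13 ≈ 923.46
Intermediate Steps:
x = -245 (x = -4 - 241 = -245)
D(W) = W**2
b = -13 (b = -2 - 1*11 = -2 - 11 = -13)
H(Q) = -Q/245 (H(Q) = Q/(-245) = Q*(-1/245) = -Q/245)
D(n(7, -6))/H(b) = 7**2/((-1/245*(-13))) = 49/(13/245) = 49*(245/13) = 12005/13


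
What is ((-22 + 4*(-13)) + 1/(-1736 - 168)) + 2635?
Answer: 4876143/1904 ≈ 2561.0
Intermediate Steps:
((-22 + 4*(-13)) + 1/(-1736 - 168)) + 2635 = ((-22 - 52) + 1/(-1904)) + 2635 = (-74 - 1/1904) + 2635 = -140897/1904 + 2635 = 4876143/1904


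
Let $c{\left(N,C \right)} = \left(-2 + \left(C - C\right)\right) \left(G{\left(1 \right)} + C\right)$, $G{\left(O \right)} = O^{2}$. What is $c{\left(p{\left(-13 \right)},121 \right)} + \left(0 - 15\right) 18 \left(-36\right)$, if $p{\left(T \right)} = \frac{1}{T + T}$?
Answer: $9476$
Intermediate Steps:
$p{\left(T \right)} = \frac{1}{2 T}$
$c{\left(N,C \right)} = -2 - 2 C$ ($c{\left(N,C \right)} = \left(-2 + \left(C - C\right)\right) \left(1^{2} + C\right) = \left(-2 + 0\right) \left(1 + C\right) = - 2 \left(1 + C\right) = -2 - 2 C$)
$c{\left(p{\left(-13 \right)},121 \right)} + \left(0 - 15\right) 18 \left(-36\right) = \left(-2 - 242\right) + \left(0 - 15\right) 18 \left(-36\right) = \left(-2 - 242\right) + \left(-15\right) 18 \left(-36\right) = -244 - -9720 = -244 + 9720 = 9476$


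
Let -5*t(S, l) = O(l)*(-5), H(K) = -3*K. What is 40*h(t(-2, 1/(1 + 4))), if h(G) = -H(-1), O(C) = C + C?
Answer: -120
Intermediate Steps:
O(C) = 2*C
t(S, l) = 2*l (t(S, l) = -2*l*(-5)/5 = -(-2)*l = 2*l)
h(G) = -3 (h(G) = -(-3)*(-1) = -1*3 = -3)
40*h(t(-2, 1/(1 + 4))) = 40*(-3) = -120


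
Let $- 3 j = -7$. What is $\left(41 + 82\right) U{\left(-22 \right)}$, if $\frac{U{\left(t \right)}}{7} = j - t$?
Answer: $20951$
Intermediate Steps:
$j = \frac{7}{3}$ ($j = \left(- \frac{1}{3}\right) \left(-7\right) = \frac{7}{3} \approx 2.3333$)
$U{\left(t \right)} = \frac{49}{3} - 7 t$ ($U{\left(t \right)} = 7 \left(\frac{7}{3} - t\right) = \frac{49}{3} - 7 t$)
$\left(41 + 82\right) U{\left(-22 \right)} = \left(41 + 82\right) \left(\frac{49}{3} - -154\right) = 123 \left(\frac{49}{3} + 154\right) = 123 \cdot \frac{511}{3} = 20951$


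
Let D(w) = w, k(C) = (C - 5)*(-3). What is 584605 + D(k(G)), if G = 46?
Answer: 584482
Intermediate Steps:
k(C) = 15 - 3*C (k(C) = (-5 + C)*(-3) = 15 - 3*C)
584605 + D(k(G)) = 584605 + (15 - 3*46) = 584605 + (15 - 138) = 584605 - 123 = 584482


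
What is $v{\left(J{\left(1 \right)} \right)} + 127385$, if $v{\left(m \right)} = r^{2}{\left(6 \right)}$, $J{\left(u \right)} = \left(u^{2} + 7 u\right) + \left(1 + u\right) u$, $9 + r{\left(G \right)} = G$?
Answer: $127394$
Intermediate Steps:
$r{\left(G \right)} = -9 + G$
$J{\left(u \right)} = u^{2} + 7 u + u \left(1 + u\right)$ ($J{\left(u \right)} = \left(u^{2} + 7 u\right) + u \left(1 + u\right) = u^{2} + 7 u + u \left(1 + u\right)$)
$v{\left(m \right)} = 9$ ($v{\left(m \right)} = \left(-9 + 6\right)^{2} = \left(-3\right)^{2} = 9$)
$v{\left(J{\left(1 \right)} \right)} + 127385 = 9 + 127385 = 127394$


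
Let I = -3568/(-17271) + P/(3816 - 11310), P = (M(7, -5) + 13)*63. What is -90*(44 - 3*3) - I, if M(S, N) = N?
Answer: -67953164518/21571479 ≈ -3150.1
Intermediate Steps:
P = 504 (P = (-5 + 13)*63 = 8*63 = 504)
I = 3005668/21571479 (I = -3568/(-17271) + 504/(3816 - 11310) = -3568*(-1/17271) + 504/(-7494) = 3568/17271 + 504*(-1/7494) = 3568/17271 - 84/1249 = 3005668/21571479 ≈ 0.13934)
-90*(44 - 3*3) - I = -90*(44 - 3*3) - 1*3005668/21571479 = -90*(44 - 9) - 3005668/21571479 = -90*35 - 3005668/21571479 = -3150 - 3005668/21571479 = -67953164518/21571479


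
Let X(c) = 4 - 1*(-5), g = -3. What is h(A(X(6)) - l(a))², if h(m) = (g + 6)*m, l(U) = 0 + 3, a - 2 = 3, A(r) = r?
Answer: 324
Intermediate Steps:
X(c) = 9 (X(c) = 4 + 5 = 9)
a = 5 (a = 2 + 3 = 5)
l(U) = 3
h(m) = 3*m (h(m) = (-3 + 6)*m = 3*m)
h(A(X(6)) - l(a))² = (3*(9 - 1*3))² = (3*(9 - 3))² = (3*6)² = 18² = 324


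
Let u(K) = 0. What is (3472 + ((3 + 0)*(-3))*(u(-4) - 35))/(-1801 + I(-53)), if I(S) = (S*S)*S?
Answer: -3787/150678 ≈ -0.025133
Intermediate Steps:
I(S) = S**3 (I(S) = S**2*S = S**3)
(3472 + ((3 + 0)*(-3))*(u(-4) - 35))/(-1801 + I(-53)) = (3472 + ((3 + 0)*(-3))*(0 - 35))/(-1801 + (-53)**3) = (3472 + (3*(-3))*(-35))/(-1801 - 148877) = (3472 - 9*(-35))/(-150678) = (3472 + 315)*(-1/150678) = 3787*(-1/150678) = -3787/150678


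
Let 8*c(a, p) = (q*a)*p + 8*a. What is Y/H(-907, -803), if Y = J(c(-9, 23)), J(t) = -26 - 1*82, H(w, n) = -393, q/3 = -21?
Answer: 36/131 ≈ 0.27481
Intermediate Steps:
q = -63 (q = 3*(-21) = -63)
c(a, p) = a - 63*a*p/8 (c(a, p) = ((-63*a)*p + 8*a)/8 = (-63*a*p + 8*a)/8 = (8*a - 63*a*p)/8 = a - 63*a*p/8)
J(t) = -108 (J(t) = -26 - 82 = -108)
Y = -108
Y/H(-907, -803) = -108/(-393) = -108*(-1/393) = 36/131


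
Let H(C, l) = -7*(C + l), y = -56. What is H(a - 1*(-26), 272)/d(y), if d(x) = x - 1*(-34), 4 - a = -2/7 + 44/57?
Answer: 60152/627 ≈ 95.936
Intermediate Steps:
a = 1402/399 (a = 4 - (-2/7 + 44/57) = 4 - 1*194/399 = 4 - 194/399 = 1402/399 ≈ 3.5138)
d(x) = 34 + x (d(x) = x + 34 = 34 + x)
H(C, l) = -7*C - 7*l
H(a - 1*(-26), 272)/d(y) = (-7*(1402/399 - 1*(-26)) - 7*272)/(34 - 56) = (-7*(1402/399 + 26) - 1904)/(-22) = (-7*11776/399 - 1904)*(-1/22) = (-11776/57 - 1904)*(-1/22) = -120304/57*(-1/22) = 60152/627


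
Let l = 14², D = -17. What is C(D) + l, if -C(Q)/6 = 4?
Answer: 172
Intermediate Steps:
C(Q) = -24 (C(Q) = -6*4 = -24)
l = 196
C(D) + l = -24 + 196 = 172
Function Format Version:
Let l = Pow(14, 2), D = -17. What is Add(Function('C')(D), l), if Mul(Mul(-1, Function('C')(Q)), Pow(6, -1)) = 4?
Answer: 172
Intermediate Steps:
Function('C')(Q) = -24 (Function('C')(Q) = Mul(-6, 4) = -24)
l = 196
Add(Function('C')(D), l) = Add(-24, 196) = 172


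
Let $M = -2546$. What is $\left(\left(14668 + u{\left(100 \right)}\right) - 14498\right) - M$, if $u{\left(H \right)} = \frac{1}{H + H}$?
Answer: $\frac{543201}{200} \approx 2716.0$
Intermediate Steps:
$u{\left(H \right)} = \frac{1}{2 H}$
$\left(\left(14668 + u{\left(100 \right)}\right) - 14498\right) - M = \left(\left(14668 + \frac{1}{2 \cdot 100}\right) - 14498\right) - -2546 = \left(\left(14668 + \frac{1}{2} \cdot \frac{1}{100}\right) - 14498\right) + 2546 = \left(\left(14668 + \frac{1}{200}\right) - 14498\right) + 2546 = \left(\frac{2933601}{200} - 14498\right) + 2546 = \frac{34001}{200} + 2546 = \frac{543201}{200}$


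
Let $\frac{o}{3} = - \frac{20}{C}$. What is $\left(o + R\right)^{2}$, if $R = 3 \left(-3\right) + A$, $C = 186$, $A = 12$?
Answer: $\frac{6889}{961} \approx 7.1686$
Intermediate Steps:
$o = - \frac{10}{31}$ ($o = 3 \left(- \frac{20}{186}\right) = 3 \left(\left(-20\right) \frac{1}{186}\right) = 3 \left(- \frac{10}{93}\right) = - \frac{10}{31} \approx -0.32258$)
$R = 3$ ($R = 3 \left(-3\right) + 12 = -9 + 12 = 3$)
$\left(o + R\right)^{2} = \left(- \frac{10}{31} + 3\right)^{2} = \left(\frac{83}{31}\right)^{2} = \frac{6889}{961}$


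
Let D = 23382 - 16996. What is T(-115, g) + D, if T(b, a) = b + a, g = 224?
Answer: 6495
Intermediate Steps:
D = 6386
T(b, a) = a + b
T(-115, g) + D = (224 - 115) + 6386 = 109 + 6386 = 6495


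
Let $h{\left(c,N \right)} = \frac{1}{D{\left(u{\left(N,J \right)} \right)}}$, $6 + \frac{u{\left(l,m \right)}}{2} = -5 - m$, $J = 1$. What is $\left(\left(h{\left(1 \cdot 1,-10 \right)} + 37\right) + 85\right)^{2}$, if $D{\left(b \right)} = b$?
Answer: $\frac{8567329}{576} \approx 14874.0$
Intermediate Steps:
$u{\left(l,m \right)} = -22 - 2 m$ ($u{\left(l,m \right)} = -12 + 2 \left(-5 - m\right) = -12 - \left(10 + 2 m\right) = -22 - 2 m$)
$h{\left(c,N \right)} = - \frac{1}{24}$ ($h{\left(c,N \right)} = \frac{1}{-22 - 2} = \frac{1}{-24} = - \frac{1}{24}$)
$\left(\left(h{\left(1 \cdot 1,-10 \right)} + 37\right) + 85\right)^{2} = \left(\left(- \frac{1}{24} + 37\right) + 85\right)^{2} = \left(\frac{887}{24} + 85\right)^{2} = \left(\frac{2927}{24}\right)^{2} = \frac{8567329}{576}$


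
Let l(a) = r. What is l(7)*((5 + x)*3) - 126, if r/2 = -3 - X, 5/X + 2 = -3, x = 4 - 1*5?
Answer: -174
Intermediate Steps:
x = -1 (x = 4 - 5 = -1)
X = -1 (X = 5/(-2 - 3) = 5/(-5) = 5*(-⅕) = -1)
r = -4 (r = 2*(-3 - 1*(-1)) = 2*(-3 + 1) = 2*(-2) = -4)
l(a) = -4
l(7)*((5 + x)*3) - 126 = -4*(5 - 1)*3 - 126 = -16*3 - 126 = -4*12 - 126 = -48 - 126 = -174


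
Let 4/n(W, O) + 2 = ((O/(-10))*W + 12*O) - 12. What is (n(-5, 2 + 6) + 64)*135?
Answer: 371790/43 ≈ 8646.3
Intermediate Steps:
n(W, O) = 4/(-14 + 12*O - O*W/10) (n(W, O) = 4/(-2 + (((O/(-10))*W + 12*O) - 12)) = 4/(-2 + (((O*(-⅒))*W + 12*O) - 12)) = 4/(-2 + (((-O/10)*W + 12*O) - 12)) = 4/(-2 + ((-O*W/10 + 12*O) - 12)) = 4/(-2 + ((12*O - O*W/10) - 12)) = 4/(-2 + (-12 + 12*O - O*W/10)) = 4/(-14 + 12*O - O*W/10))
(n(-5, 2 + 6) + 64)*135 = (-40/(140 - 120*(2 + 6) + (2 + 6)*(-5)) + 64)*135 = (-40/(140 - 120*8 + 8*(-5)) + 64)*135 = (-40/(140 - 960 - 40) + 64)*135 = (-40/(-860) + 64)*135 = (-40*(-1/860) + 64)*135 = (2/43 + 64)*135 = (2754/43)*135 = 371790/43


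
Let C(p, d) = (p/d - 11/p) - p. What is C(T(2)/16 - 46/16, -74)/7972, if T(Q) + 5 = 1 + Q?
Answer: 1489/1769784 ≈ 0.00084135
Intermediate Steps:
T(Q) = -4 + Q (T(Q) = -5 + (1 + Q) = -4 + Q)
C(p, d) = -p - 11/p + p/d (C(p, d) = (-11/p + p/d) - p = -p - 11/p + p/d)
C(T(2)/16 - 46/16, -74)/7972 = (-((-4 + 2)/16 - 46/16) - 11/((-4 + 2)/16 - 46/16) + ((-4 + 2)/16 - 46/16)/(-74))/7972 = (-(-2*1/16 - 46*1/16) - 11/(-2*1/16 - 46*1/16) + (-2*1/16 - 46*1/16)*(-1/74))*(1/7972) = (-(-1/8 - 23/8) - 11/(-1/8 - 23/8) + (-1/8 - 23/8)*(-1/74))*(1/7972) = (-1*(-3) - 11/(-3) - 3*(-1/74))*(1/7972) = (3 - 11*(-1/3) + 3/74)*(1/7972) = (3 + 11/3 + 3/74)*(1/7972) = (1489/222)*(1/7972) = 1489/1769784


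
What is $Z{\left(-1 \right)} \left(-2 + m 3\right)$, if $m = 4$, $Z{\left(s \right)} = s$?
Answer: $-10$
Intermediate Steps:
$Z{\left(-1 \right)} \left(-2 + m 3\right) = - (-2 + 4 \cdot 3) = - (-2 + 12) = \left(-1\right) 10 = -10$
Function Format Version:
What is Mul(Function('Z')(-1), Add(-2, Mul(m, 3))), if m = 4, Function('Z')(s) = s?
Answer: -10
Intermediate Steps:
Mul(Function('Z')(-1), Add(-2, Mul(m, 3))) = Mul(-1, Add(-2, Mul(4, 3))) = Mul(-1, Add(-2, 12)) = Mul(-1, 10) = -10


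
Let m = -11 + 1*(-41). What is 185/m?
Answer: -185/52 ≈ -3.5577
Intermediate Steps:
m = -52 (m = -11 - 41 = -52)
185/m = 185/(-52) = 185*(-1/52) = -185/52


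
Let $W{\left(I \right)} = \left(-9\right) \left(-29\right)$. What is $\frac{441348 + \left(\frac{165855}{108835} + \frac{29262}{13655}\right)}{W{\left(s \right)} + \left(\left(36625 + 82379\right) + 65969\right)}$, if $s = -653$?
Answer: $\frac{18740320451277}{7865257523870} \approx 2.3827$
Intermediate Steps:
$W{\left(I \right)} = 261$
$\frac{441348 + \left(\frac{165855}{108835} + \frac{29262}{13655}\right)}{W{\left(s \right)} + \left(\left(36625 + 82379\right) + 65969\right)} = \frac{441348 + \left(\frac{165855}{108835} + \frac{29262}{13655}\right)}{261 + \left(\left(36625 + 82379\right) + 65969\right)} = \frac{441348 + \left(165855 \cdot \frac{1}{108835} + 29262 \cdot \frac{1}{13655}\right)}{261 + \left(119004 + 65969\right)} = \frac{441348 + \left(\frac{33171}{21767} + \frac{29262}{13655}\right)}{261 + 184973} = \frac{441348 + \frac{1089895959}{297228385}}{185234} = \frac{131182243158939}{297228385} \cdot \frac{1}{185234} = \frac{18740320451277}{7865257523870}$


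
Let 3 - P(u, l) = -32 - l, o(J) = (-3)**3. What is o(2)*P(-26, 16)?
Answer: -1377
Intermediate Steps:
o(J) = -27
P(u, l) = 35 + l (P(u, l) = 3 - (-32 - l) = 3 + (32 + l) = 35 + l)
o(2)*P(-26, 16) = -27*(35 + 16) = -27*51 = -1377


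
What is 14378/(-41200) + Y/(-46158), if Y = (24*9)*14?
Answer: -9383911/22639400 ≈ -0.41449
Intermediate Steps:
Y = 3024 (Y = 216*14 = 3024)
14378/(-41200) + Y/(-46158) = 14378/(-41200) + 3024/(-46158) = 14378*(-1/41200) + 3024*(-1/46158) = -7189/20600 - 72/1099 = -9383911/22639400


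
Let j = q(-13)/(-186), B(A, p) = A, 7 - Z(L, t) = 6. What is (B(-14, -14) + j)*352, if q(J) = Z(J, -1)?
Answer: -458480/93 ≈ -4929.9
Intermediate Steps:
Z(L, t) = 1 (Z(L, t) = 7 - 1*6 = 7 - 6 = 1)
q(J) = 1
j = -1/186 (j = 1/(-186) = 1*(-1/186) = -1/186 ≈ -0.0053763)
(B(-14, -14) + j)*352 = (-14 - 1/186)*352 = -2605/186*352 = -458480/93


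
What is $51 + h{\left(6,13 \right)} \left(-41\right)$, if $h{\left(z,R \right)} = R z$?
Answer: $-3147$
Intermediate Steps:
$51 + h{\left(6,13 \right)} \left(-41\right) = 51 + 13 \cdot 6 \left(-41\right) = 51 + 78 \left(-41\right) = 51 - 3198 = -3147$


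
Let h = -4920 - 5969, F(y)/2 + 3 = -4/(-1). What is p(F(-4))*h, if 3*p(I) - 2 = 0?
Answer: -21778/3 ≈ -7259.3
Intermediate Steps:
F(y) = 2 (F(y) = -6 + 2*(-4/(-1)) = -6 + 2*(-4*(-1)) = -6 + 2*4 = -6 + 8 = 2)
p(I) = ⅔ (p(I) = ⅔ + (⅓)*0 = ⅔ + 0 = ⅔)
h = -10889
p(F(-4))*h = (⅔)*(-10889) = -21778/3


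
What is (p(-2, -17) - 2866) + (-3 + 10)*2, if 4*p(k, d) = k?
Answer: -5705/2 ≈ -2852.5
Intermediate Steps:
p(k, d) = k/4
(p(-2, -17) - 2866) + (-3 + 10)*2 = ((¼)*(-2) - 2866) + (-3 + 10)*2 = (-½ - 2866) + 7*2 = -5733/2 + 14 = -5705/2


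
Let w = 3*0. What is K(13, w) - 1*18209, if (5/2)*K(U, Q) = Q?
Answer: -18209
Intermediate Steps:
w = 0
K(U, Q) = 2*Q/5
K(13, w) - 1*18209 = (2/5)*0 - 1*18209 = 0 - 18209 = -18209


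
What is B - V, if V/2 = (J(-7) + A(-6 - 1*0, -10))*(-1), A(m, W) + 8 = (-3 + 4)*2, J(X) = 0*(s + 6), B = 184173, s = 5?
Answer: 184161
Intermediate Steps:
J(X) = 0 (J(X) = 0*(5 + 6) = 0*11 = 0)
A(m, W) = -6 (A(m, W) = -8 + (-3 + 4)*2 = -8 + 1*2 = -8 + 2 = -6)
V = 12 (V = 2*((0 - 6)*(-1)) = 2*(-6*(-1)) = 2*6 = 12)
B - V = 184173 - 1*12 = 184173 - 12 = 184161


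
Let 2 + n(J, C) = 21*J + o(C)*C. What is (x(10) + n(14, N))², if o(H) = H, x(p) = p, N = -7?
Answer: 123201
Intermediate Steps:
n(J, C) = -2 + C² + 21*J (n(J, C) = -2 + (21*J + C*C) = -2 + (21*J + C²) = -2 + (C² + 21*J) = -2 + C² + 21*J)
(x(10) + n(14, N))² = (10 + (-2 + (-7)² + 21*14))² = (10 + (-2 + 49 + 294))² = (10 + 341)² = 351² = 123201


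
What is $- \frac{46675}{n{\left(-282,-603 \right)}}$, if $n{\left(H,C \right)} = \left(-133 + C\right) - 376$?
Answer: $\frac{46675}{1112} \approx 41.974$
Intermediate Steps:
$n{\left(H,C \right)} = -509 + C$ ($n{\left(H,C \right)} = \left(-133 + C\right) - 376 = -509 + C$)
$- \frac{46675}{n{\left(-282,-603 \right)}} = - \frac{46675}{-509 - 603} = - \frac{46675}{-1112} = \left(-46675\right) \left(- \frac{1}{1112}\right) = \frac{46675}{1112}$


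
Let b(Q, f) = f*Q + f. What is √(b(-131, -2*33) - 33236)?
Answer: 4*I*√1541 ≈ 157.02*I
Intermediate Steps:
b(Q, f) = f + Q*f (b(Q, f) = Q*f + f = f + Q*f)
√(b(-131, -2*33) - 33236) = √((-2*33)*(1 - 131) - 33236) = √(-66*(-130) - 33236) = √(8580 - 33236) = √(-24656) = 4*I*√1541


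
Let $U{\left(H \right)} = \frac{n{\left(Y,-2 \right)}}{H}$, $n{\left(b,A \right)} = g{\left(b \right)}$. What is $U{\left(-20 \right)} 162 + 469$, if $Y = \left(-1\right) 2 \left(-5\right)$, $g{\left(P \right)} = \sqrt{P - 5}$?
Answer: $469 - \frac{81 \sqrt{5}}{10} \approx 450.89$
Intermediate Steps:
$g{\left(P \right)} = \sqrt{-5 + P}$
$Y = 10$ ($Y = \left(-2\right) \left(-5\right) = 10$)
$n{\left(b,A \right)} = \sqrt{-5 + b}$
$U{\left(H \right)} = \frac{\sqrt{5}}{H}$ ($U{\left(H \right)} = \frac{\sqrt{-5 + 10}}{H} = \frac{\sqrt{5}}{H}$)
$U{\left(-20 \right)} 162 + 469 = \frac{\sqrt{5}}{-20} \cdot 162 + 469 = \sqrt{5} \left(- \frac{1}{20}\right) 162 + 469 = - \frac{\sqrt{5}}{20} \cdot 162 + 469 = - \frac{81 \sqrt{5}}{10} + 469 = 469 - \frac{81 \sqrt{5}}{10}$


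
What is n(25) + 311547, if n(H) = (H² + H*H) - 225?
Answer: 312572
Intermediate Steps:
n(H) = -225 + 2*H² (n(H) = (H² + H²) - 225 = 2*H² - 225 = -225 + 2*H²)
n(25) + 311547 = (-225 + 2*25²) + 311547 = (-225 + 2*625) + 311547 = (-225 + 1250) + 311547 = 1025 + 311547 = 312572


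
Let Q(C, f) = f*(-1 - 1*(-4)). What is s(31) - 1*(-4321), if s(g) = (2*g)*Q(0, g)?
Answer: 10087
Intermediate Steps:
Q(C, f) = 3*f (Q(C, f) = f*(-1 + 4) = f*3 = 3*f)
s(g) = 6*g² (s(g) = (2*g)*(3*g) = 6*g²)
s(31) - 1*(-4321) = 6*31² - 1*(-4321) = 6*961 + 4321 = 5766 + 4321 = 10087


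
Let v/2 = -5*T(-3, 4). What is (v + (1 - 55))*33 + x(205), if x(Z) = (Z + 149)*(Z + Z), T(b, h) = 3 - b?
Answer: 141378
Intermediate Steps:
x(Z) = 2*Z*(149 + Z) (x(Z) = (149 + Z)*(2*Z) = 2*Z*(149 + Z))
v = -60 (v = 2*(-5*(3 - 1*(-3))) = 2*(-5*(3 + 3)) = 2*(-5*6) = 2*(-30) = -60)
(v + (1 - 55))*33 + x(205) = (-60 + (1 - 55))*33 + 2*205*(149 + 205) = (-60 - 54)*33 + 2*205*354 = -114*33 + 145140 = -3762 + 145140 = 141378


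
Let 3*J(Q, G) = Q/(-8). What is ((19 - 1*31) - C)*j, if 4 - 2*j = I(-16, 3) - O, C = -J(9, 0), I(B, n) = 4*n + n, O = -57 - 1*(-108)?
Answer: -495/2 ≈ -247.50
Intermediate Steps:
O = 51 (O = -57 + 108 = 51)
I(B, n) = 5*n
J(Q, G) = -Q/24 (J(Q, G) = (Q/(-8))/3 = (Q*(-⅛))/3 = (-Q/8)/3 = -Q/24)
C = 3/8 (C = -(-1)*9/24 = -1*(-3/8) = 3/8 ≈ 0.37500)
j = 20 (j = 2 - (5*3 - 1*51)/2 = 2 - (15 - 51)/2 = 2 - ½*(-36) = 2 + 18 = 20)
((19 - 1*31) - C)*j = ((19 - 1*31) - 1*3/8)*20 = ((19 - 31) - 3/8)*20 = (-12 - 3/8)*20 = -99/8*20 = -495/2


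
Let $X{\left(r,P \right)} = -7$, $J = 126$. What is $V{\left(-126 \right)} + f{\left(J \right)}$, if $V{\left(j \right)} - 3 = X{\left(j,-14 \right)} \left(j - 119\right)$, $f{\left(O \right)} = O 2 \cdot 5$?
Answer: $2978$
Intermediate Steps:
$f{\left(O \right)} = 10 O$ ($f{\left(O \right)} = 2 O 5 = 10 O$)
$V{\left(j \right)} = 836 - 7 j$ ($V{\left(j \right)} = 3 - 7 \left(j - 119\right) = 3 - 7 \left(-119 + j\right) = 3 - \left(-833 + 7 j\right) = 836 - 7 j$)
$V{\left(-126 \right)} + f{\left(J \right)} = \left(836 - -882\right) + 10 \cdot 126 = \left(836 + 882\right) + 1260 = 1718 + 1260 = 2978$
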